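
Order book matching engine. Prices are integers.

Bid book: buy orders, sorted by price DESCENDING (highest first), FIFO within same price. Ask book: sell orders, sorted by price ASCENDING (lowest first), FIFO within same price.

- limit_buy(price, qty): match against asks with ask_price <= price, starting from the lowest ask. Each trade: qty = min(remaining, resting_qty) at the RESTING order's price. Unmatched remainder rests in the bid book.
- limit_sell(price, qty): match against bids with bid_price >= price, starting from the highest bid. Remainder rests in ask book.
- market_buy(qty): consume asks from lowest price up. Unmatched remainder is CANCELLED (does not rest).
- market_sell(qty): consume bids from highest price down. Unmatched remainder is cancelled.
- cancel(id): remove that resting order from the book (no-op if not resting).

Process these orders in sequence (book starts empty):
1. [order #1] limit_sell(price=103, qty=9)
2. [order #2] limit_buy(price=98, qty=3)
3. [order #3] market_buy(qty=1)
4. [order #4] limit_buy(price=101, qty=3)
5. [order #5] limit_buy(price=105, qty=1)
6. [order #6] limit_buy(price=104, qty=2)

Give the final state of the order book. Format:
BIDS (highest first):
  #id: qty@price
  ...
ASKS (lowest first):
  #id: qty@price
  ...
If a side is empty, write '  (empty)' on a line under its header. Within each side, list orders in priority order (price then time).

Answer: BIDS (highest first):
  #4: 3@101
  #2: 3@98
ASKS (lowest first):
  #1: 5@103

Derivation:
After op 1 [order #1] limit_sell(price=103, qty=9): fills=none; bids=[-] asks=[#1:9@103]
After op 2 [order #2] limit_buy(price=98, qty=3): fills=none; bids=[#2:3@98] asks=[#1:9@103]
After op 3 [order #3] market_buy(qty=1): fills=#3x#1:1@103; bids=[#2:3@98] asks=[#1:8@103]
After op 4 [order #4] limit_buy(price=101, qty=3): fills=none; bids=[#4:3@101 #2:3@98] asks=[#1:8@103]
After op 5 [order #5] limit_buy(price=105, qty=1): fills=#5x#1:1@103; bids=[#4:3@101 #2:3@98] asks=[#1:7@103]
After op 6 [order #6] limit_buy(price=104, qty=2): fills=#6x#1:2@103; bids=[#4:3@101 #2:3@98] asks=[#1:5@103]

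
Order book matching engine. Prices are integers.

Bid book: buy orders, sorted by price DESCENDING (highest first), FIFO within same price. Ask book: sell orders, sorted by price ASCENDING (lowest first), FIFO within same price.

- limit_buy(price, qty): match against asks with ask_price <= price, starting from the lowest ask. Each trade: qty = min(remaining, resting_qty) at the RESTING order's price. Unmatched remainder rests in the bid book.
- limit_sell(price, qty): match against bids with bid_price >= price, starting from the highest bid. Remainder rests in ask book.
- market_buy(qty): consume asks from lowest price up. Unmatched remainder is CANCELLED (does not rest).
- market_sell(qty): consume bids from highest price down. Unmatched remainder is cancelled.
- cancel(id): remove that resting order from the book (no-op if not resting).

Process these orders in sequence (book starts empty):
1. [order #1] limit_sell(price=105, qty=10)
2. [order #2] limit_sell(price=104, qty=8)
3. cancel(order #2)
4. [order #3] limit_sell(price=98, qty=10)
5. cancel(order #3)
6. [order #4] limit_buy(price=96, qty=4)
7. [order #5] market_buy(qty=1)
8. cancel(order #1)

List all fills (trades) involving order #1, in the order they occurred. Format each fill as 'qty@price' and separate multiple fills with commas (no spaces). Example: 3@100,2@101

After op 1 [order #1] limit_sell(price=105, qty=10): fills=none; bids=[-] asks=[#1:10@105]
After op 2 [order #2] limit_sell(price=104, qty=8): fills=none; bids=[-] asks=[#2:8@104 #1:10@105]
After op 3 cancel(order #2): fills=none; bids=[-] asks=[#1:10@105]
After op 4 [order #3] limit_sell(price=98, qty=10): fills=none; bids=[-] asks=[#3:10@98 #1:10@105]
After op 5 cancel(order #3): fills=none; bids=[-] asks=[#1:10@105]
After op 6 [order #4] limit_buy(price=96, qty=4): fills=none; bids=[#4:4@96] asks=[#1:10@105]
After op 7 [order #5] market_buy(qty=1): fills=#5x#1:1@105; bids=[#4:4@96] asks=[#1:9@105]
After op 8 cancel(order #1): fills=none; bids=[#4:4@96] asks=[-]

Answer: 1@105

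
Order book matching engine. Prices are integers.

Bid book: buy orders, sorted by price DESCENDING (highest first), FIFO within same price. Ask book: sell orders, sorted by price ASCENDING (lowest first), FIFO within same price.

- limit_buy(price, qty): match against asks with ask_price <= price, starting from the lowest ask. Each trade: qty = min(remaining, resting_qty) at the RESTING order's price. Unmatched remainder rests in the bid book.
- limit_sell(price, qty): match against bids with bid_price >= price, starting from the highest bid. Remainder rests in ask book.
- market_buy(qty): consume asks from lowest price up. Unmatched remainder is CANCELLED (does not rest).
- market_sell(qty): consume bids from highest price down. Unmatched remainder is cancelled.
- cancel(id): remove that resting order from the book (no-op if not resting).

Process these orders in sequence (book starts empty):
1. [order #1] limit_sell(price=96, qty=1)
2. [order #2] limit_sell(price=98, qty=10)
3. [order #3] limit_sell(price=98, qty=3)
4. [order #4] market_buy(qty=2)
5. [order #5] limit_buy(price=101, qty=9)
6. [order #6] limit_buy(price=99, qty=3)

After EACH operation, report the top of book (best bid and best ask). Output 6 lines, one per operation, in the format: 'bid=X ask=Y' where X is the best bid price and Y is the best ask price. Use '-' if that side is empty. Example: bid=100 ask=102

Answer: bid=- ask=96
bid=- ask=96
bid=- ask=96
bid=- ask=98
bid=- ask=98
bid=- ask=-

Derivation:
After op 1 [order #1] limit_sell(price=96, qty=1): fills=none; bids=[-] asks=[#1:1@96]
After op 2 [order #2] limit_sell(price=98, qty=10): fills=none; bids=[-] asks=[#1:1@96 #2:10@98]
After op 3 [order #3] limit_sell(price=98, qty=3): fills=none; bids=[-] asks=[#1:1@96 #2:10@98 #3:3@98]
After op 4 [order #4] market_buy(qty=2): fills=#4x#1:1@96 #4x#2:1@98; bids=[-] asks=[#2:9@98 #3:3@98]
After op 5 [order #5] limit_buy(price=101, qty=9): fills=#5x#2:9@98; bids=[-] asks=[#3:3@98]
After op 6 [order #6] limit_buy(price=99, qty=3): fills=#6x#3:3@98; bids=[-] asks=[-]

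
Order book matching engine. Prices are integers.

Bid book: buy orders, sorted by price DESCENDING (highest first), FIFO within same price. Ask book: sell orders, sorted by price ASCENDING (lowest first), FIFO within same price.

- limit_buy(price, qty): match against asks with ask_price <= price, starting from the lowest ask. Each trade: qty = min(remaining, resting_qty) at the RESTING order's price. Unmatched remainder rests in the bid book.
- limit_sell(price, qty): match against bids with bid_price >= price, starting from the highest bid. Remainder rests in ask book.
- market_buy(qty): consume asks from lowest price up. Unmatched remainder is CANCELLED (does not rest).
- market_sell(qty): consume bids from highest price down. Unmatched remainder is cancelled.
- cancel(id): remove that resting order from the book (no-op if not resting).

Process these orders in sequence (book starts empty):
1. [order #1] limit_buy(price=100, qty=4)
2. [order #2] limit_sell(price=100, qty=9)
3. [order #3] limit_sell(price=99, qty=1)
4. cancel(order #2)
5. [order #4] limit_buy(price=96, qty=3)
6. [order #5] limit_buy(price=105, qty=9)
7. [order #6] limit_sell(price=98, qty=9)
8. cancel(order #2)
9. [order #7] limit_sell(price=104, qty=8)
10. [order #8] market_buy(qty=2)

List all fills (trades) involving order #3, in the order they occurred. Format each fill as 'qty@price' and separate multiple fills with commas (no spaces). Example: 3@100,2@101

Answer: 1@99

Derivation:
After op 1 [order #1] limit_buy(price=100, qty=4): fills=none; bids=[#1:4@100] asks=[-]
After op 2 [order #2] limit_sell(price=100, qty=9): fills=#1x#2:4@100; bids=[-] asks=[#2:5@100]
After op 3 [order #3] limit_sell(price=99, qty=1): fills=none; bids=[-] asks=[#3:1@99 #2:5@100]
After op 4 cancel(order #2): fills=none; bids=[-] asks=[#3:1@99]
After op 5 [order #4] limit_buy(price=96, qty=3): fills=none; bids=[#4:3@96] asks=[#3:1@99]
After op 6 [order #5] limit_buy(price=105, qty=9): fills=#5x#3:1@99; bids=[#5:8@105 #4:3@96] asks=[-]
After op 7 [order #6] limit_sell(price=98, qty=9): fills=#5x#6:8@105; bids=[#4:3@96] asks=[#6:1@98]
After op 8 cancel(order #2): fills=none; bids=[#4:3@96] asks=[#6:1@98]
After op 9 [order #7] limit_sell(price=104, qty=8): fills=none; bids=[#4:3@96] asks=[#6:1@98 #7:8@104]
After op 10 [order #8] market_buy(qty=2): fills=#8x#6:1@98 #8x#7:1@104; bids=[#4:3@96] asks=[#7:7@104]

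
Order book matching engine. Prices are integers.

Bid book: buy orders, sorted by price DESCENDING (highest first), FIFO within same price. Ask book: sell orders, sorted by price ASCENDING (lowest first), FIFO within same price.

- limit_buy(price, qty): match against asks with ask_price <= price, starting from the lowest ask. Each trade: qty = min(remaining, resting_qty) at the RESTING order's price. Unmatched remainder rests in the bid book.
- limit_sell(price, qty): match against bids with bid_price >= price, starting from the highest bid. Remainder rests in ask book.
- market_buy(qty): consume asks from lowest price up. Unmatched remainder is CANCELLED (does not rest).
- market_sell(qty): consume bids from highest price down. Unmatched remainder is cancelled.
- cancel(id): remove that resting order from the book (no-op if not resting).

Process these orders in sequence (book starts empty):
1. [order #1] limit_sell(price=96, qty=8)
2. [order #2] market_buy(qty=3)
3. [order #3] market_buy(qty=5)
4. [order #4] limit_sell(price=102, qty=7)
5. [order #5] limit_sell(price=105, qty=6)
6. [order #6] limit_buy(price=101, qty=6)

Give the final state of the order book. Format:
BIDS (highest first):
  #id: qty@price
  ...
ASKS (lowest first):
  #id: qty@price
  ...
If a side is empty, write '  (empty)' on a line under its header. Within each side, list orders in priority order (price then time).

After op 1 [order #1] limit_sell(price=96, qty=8): fills=none; bids=[-] asks=[#1:8@96]
After op 2 [order #2] market_buy(qty=3): fills=#2x#1:3@96; bids=[-] asks=[#1:5@96]
After op 3 [order #3] market_buy(qty=5): fills=#3x#1:5@96; bids=[-] asks=[-]
After op 4 [order #4] limit_sell(price=102, qty=7): fills=none; bids=[-] asks=[#4:7@102]
After op 5 [order #5] limit_sell(price=105, qty=6): fills=none; bids=[-] asks=[#4:7@102 #5:6@105]
After op 6 [order #6] limit_buy(price=101, qty=6): fills=none; bids=[#6:6@101] asks=[#4:7@102 #5:6@105]

Answer: BIDS (highest first):
  #6: 6@101
ASKS (lowest first):
  #4: 7@102
  #5: 6@105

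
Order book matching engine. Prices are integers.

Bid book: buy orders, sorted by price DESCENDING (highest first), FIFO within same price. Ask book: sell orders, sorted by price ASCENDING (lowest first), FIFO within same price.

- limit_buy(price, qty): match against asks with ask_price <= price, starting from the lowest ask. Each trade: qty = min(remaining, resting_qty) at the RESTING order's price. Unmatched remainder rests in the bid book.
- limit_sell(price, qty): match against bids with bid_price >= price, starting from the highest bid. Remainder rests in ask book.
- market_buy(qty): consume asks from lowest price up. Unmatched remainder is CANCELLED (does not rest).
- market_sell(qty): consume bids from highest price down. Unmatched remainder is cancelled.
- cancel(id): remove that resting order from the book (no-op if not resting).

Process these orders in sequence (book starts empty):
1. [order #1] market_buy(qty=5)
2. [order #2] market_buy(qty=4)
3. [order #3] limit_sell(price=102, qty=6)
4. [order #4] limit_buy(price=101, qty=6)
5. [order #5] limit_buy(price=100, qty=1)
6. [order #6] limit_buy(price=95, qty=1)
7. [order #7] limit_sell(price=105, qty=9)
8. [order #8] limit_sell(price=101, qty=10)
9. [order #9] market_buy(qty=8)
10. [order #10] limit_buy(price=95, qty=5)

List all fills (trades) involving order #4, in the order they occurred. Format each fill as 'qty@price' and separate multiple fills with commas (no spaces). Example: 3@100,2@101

After op 1 [order #1] market_buy(qty=5): fills=none; bids=[-] asks=[-]
After op 2 [order #2] market_buy(qty=4): fills=none; bids=[-] asks=[-]
After op 3 [order #3] limit_sell(price=102, qty=6): fills=none; bids=[-] asks=[#3:6@102]
After op 4 [order #4] limit_buy(price=101, qty=6): fills=none; bids=[#4:6@101] asks=[#3:6@102]
After op 5 [order #5] limit_buy(price=100, qty=1): fills=none; bids=[#4:6@101 #5:1@100] asks=[#3:6@102]
After op 6 [order #6] limit_buy(price=95, qty=1): fills=none; bids=[#4:6@101 #5:1@100 #6:1@95] asks=[#3:6@102]
After op 7 [order #7] limit_sell(price=105, qty=9): fills=none; bids=[#4:6@101 #5:1@100 #6:1@95] asks=[#3:6@102 #7:9@105]
After op 8 [order #8] limit_sell(price=101, qty=10): fills=#4x#8:6@101; bids=[#5:1@100 #6:1@95] asks=[#8:4@101 #3:6@102 #7:9@105]
After op 9 [order #9] market_buy(qty=8): fills=#9x#8:4@101 #9x#3:4@102; bids=[#5:1@100 #6:1@95] asks=[#3:2@102 #7:9@105]
After op 10 [order #10] limit_buy(price=95, qty=5): fills=none; bids=[#5:1@100 #6:1@95 #10:5@95] asks=[#3:2@102 #7:9@105]

Answer: 6@101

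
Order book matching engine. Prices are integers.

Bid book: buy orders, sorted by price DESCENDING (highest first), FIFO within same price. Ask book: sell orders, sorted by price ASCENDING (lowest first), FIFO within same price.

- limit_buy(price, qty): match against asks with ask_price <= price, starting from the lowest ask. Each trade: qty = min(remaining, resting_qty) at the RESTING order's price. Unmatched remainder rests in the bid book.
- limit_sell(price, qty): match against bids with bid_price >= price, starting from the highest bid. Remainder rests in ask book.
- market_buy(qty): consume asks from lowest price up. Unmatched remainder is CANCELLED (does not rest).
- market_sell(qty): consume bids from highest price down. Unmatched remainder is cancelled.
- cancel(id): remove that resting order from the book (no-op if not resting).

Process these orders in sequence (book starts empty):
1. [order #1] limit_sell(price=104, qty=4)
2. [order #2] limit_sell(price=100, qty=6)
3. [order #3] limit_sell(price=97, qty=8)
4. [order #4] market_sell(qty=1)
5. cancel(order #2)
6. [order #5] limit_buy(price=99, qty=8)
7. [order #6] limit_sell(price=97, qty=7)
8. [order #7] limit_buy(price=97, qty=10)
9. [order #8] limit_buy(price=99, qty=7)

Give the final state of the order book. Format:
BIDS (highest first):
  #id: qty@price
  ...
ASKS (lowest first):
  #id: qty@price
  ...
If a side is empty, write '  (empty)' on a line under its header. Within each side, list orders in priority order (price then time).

After op 1 [order #1] limit_sell(price=104, qty=4): fills=none; bids=[-] asks=[#1:4@104]
After op 2 [order #2] limit_sell(price=100, qty=6): fills=none; bids=[-] asks=[#2:6@100 #1:4@104]
After op 3 [order #3] limit_sell(price=97, qty=8): fills=none; bids=[-] asks=[#3:8@97 #2:6@100 #1:4@104]
After op 4 [order #4] market_sell(qty=1): fills=none; bids=[-] asks=[#3:8@97 #2:6@100 #1:4@104]
After op 5 cancel(order #2): fills=none; bids=[-] asks=[#3:8@97 #1:4@104]
After op 6 [order #5] limit_buy(price=99, qty=8): fills=#5x#3:8@97; bids=[-] asks=[#1:4@104]
After op 7 [order #6] limit_sell(price=97, qty=7): fills=none; bids=[-] asks=[#6:7@97 #1:4@104]
After op 8 [order #7] limit_buy(price=97, qty=10): fills=#7x#6:7@97; bids=[#7:3@97] asks=[#1:4@104]
After op 9 [order #8] limit_buy(price=99, qty=7): fills=none; bids=[#8:7@99 #7:3@97] asks=[#1:4@104]

Answer: BIDS (highest first):
  #8: 7@99
  #7: 3@97
ASKS (lowest first):
  #1: 4@104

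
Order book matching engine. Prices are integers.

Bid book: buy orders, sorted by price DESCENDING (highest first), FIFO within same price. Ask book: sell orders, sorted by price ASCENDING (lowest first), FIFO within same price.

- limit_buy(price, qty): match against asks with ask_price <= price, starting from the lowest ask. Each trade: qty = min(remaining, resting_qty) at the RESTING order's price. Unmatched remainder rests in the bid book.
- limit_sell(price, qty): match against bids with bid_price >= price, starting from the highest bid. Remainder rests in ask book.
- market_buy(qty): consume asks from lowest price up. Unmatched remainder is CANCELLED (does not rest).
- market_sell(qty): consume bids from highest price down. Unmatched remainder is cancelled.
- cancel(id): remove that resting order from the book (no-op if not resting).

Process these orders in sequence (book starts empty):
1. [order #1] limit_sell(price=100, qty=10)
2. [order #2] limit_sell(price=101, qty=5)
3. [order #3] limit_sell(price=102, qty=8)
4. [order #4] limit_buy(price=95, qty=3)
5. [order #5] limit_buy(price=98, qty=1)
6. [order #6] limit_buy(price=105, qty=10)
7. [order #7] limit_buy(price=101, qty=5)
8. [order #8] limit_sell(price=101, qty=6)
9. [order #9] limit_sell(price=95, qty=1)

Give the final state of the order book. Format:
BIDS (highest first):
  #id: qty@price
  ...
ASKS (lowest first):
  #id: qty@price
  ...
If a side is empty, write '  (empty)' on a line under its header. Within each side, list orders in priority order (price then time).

After op 1 [order #1] limit_sell(price=100, qty=10): fills=none; bids=[-] asks=[#1:10@100]
After op 2 [order #2] limit_sell(price=101, qty=5): fills=none; bids=[-] asks=[#1:10@100 #2:5@101]
After op 3 [order #3] limit_sell(price=102, qty=8): fills=none; bids=[-] asks=[#1:10@100 #2:5@101 #3:8@102]
After op 4 [order #4] limit_buy(price=95, qty=3): fills=none; bids=[#4:3@95] asks=[#1:10@100 #2:5@101 #3:8@102]
After op 5 [order #5] limit_buy(price=98, qty=1): fills=none; bids=[#5:1@98 #4:3@95] asks=[#1:10@100 #2:5@101 #3:8@102]
After op 6 [order #6] limit_buy(price=105, qty=10): fills=#6x#1:10@100; bids=[#5:1@98 #4:3@95] asks=[#2:5@101 #3:8@102]
After op 7 [order #7] limit_buy(price=101, qty=5): fills=#7x#2:5@101; bids=[#5:1@98 #4:3@95] asks=[#3:8@102]
After op 8 [order #8] limit_sell(price=101, qty=6): fills=none; bids=[#5:1@98 #4:3@95] asks=[#8:6@101 #3:8@102]
After op 9 [order #9] limit_sell(price=95, qty=1): fills=#5x#9:1@98; bids=[#4:3@95] asks=[#8:6@101 #3:8@102]

Answer: BIDS (highest first):
  #4: 3@95
ASKS (lowest first):
  #8: 6@101
  #3: 8@102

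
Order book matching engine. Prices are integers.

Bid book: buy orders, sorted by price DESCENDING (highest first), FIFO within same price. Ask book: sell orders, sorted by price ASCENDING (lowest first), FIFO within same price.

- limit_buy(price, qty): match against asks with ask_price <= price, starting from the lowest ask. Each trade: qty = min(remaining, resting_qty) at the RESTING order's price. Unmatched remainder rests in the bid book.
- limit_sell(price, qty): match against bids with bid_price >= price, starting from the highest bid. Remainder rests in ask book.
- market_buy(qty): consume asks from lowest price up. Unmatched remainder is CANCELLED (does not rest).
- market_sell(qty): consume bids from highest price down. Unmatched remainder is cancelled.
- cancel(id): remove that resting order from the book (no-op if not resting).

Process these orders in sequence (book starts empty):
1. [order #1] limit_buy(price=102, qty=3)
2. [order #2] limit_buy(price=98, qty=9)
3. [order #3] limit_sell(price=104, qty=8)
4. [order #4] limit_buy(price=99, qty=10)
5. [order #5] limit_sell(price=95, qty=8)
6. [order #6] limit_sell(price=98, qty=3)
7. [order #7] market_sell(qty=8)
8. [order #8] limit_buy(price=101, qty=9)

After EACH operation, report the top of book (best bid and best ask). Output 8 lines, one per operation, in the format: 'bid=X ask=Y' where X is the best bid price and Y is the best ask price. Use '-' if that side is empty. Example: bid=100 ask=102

Answer: bid=102 ask=-
bid=102 ask=-
bid=102 ask=104
bid=102 ask=104
bid=99 ask=104
bid=99 ask=104
bid=98 ask=104
bid=101 ask=104

Derivation:
After op 1 [order #1] limit_buy(price=102, qty=3): fills=none; bids=[#1:3@102] asks=[-]
After op 2 [order #2] limit_buy(price=98, qty=9): fills=none; bids=[#1:3@102 #2:9@98] asks=[-]
After op 3 [order #3] limit_sell(price=104, qty=8): fills=none; bids=[#1:3@102 #2:9@98] asks=[#3:8@104]
After op 4 [order #4] limit_buy(price=99, qty=10): fills=none; bids=[#1:3@102 #4:10@99 #2:9@98] asks=[#3:8@104]
After op 5 [order #5] limit_sell(price=95, qty=8): fills=#1x#5:3@102 #4x#5:5@99; bids=[#4:5@99 #2:9@98] asks=[#3:8@104]
After op 6 [order #6] limit_sell(price=98, qty=3): fills=#4x#6:3@99; bids=[#4:2@99 #2:9@98] asks=[#3:8@104]
After op 7 [order #7] market_sell(qty=8): fills=#4x#7:2@99 #2x#7:6@98; bids=[#2:3@98] asks=[#3:8@104]
After op 8 [order #8] limit_buy(price=101, qty=9): fills=none; bids=[#8:9@101 #2:3@98] asks=[#3:8@104]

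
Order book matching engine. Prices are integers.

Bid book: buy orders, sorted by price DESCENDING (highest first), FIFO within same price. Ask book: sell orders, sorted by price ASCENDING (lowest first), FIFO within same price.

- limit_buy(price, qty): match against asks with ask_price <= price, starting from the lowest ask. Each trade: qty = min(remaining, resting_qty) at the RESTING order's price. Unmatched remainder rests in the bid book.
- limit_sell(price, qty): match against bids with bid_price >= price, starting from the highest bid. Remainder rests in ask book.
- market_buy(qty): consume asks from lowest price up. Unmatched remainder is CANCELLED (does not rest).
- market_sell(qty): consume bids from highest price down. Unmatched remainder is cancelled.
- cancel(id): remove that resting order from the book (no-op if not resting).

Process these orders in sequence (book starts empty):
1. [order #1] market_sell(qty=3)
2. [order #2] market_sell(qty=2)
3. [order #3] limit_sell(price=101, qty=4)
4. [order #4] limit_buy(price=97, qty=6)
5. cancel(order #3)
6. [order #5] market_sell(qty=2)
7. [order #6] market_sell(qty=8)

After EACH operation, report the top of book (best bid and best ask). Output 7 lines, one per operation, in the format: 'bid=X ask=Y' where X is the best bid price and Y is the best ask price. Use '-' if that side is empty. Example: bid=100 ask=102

Answer: bid=- ask=-
bid=- ask=-
bid=- ask=101
bid=97 ask=101
bid=97 ask=-
bid=97 ask=-
bid=- ask=-

Derivation:
After op 1 [order #1] market_sell(qty=3): fills=none; bids=[-] asks=[-]
After op 2 [order #2] market_sell(qty=2): fills=none; bids=[-] asks=[-]
After op 3 [order #3] limit_sell(price=101, qty=4): fills=none; bids=[-] asks=[#3:4@101]
After op 4 [order #4] limit_buy(price=97, qty=6): fills=none; bids=[#4:6@97] asks=[#3:4@101]
After op 5 cancel(order #3): fills=none; bids=[#4:6@97] asks=[-]
After op 6 [order #5] market_sell(qty=2): fills=#4x#5:2@97; bids=[#4:4@97] asks=[-]
After op 7 [order #6] market_sell(qty=8): fills=#4x#6:4@97; bids=[-] asks=[-]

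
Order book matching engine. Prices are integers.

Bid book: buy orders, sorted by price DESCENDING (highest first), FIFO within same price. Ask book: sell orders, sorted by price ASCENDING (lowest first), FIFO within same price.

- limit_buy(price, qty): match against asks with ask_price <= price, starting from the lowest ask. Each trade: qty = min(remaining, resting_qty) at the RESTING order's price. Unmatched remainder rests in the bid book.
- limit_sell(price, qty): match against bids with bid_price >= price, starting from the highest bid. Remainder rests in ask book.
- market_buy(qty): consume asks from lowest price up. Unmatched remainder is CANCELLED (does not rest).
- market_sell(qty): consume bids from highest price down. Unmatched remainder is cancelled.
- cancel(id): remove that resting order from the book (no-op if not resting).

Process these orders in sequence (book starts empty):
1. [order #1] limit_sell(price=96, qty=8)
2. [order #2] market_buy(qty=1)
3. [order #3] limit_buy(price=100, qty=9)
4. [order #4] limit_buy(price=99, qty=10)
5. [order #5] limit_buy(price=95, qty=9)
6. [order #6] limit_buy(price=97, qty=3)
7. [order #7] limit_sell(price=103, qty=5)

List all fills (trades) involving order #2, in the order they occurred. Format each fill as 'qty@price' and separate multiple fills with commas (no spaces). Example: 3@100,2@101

Answer: 1@96

Derivation:
After op 1 [order #1] limit_sell(price=96, qty=8): fills=none; bids=[-] asks=[#1:8@96]
After op 2 [order #2] market_buy(qty=1): fills=#2x#1:1@96; bids=[-] asks=[#1:7@96]
After op 3 [order #3] limit_buy(price=100, qty=9): fills=#3x#1:7@96; bids=[#3:2@100] asks=[-]
After op 4 [order #4] limit_buy(price=99, qty=10): fills=none; bids=[#3:2@100 #4:10@99] asks=[-]
After op 5 [order #5] limit_buy(price=95, qty=9): fills=none; bids=[#3:2@100 #4:10@99 #5:9@95] asks=[-]
After op 6 [order #6] limit_buy(price=97, qty=3): fills=none; bids=[#3:2@100 #4:10@99 #6:3@97 #5:9@95] asks=[-]
After op 7 [order #7] limit_sell(price=103, qty=5): fills=none; bids=[#3:2@100 #4:10@99 #6:3@97 #5:9@95] asks=[#7:5@103]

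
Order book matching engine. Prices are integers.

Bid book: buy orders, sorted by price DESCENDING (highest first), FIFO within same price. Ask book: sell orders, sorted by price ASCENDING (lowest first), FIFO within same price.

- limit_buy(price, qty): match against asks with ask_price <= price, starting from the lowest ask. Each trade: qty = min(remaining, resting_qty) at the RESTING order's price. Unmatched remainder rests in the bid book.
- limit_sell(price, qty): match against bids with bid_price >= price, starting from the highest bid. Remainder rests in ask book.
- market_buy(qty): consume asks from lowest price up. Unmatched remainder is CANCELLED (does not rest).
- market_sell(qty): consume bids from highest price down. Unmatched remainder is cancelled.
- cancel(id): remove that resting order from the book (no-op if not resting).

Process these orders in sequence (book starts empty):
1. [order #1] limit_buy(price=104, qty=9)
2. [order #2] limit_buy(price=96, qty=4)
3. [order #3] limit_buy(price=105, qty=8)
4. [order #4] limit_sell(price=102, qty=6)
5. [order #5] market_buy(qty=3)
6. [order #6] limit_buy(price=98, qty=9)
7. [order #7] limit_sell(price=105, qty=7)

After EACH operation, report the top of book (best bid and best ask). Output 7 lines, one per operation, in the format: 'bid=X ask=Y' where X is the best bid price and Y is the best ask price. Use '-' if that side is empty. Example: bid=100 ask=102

Answer: bid=104 ask=-
bid=104 ask=-
bid=105 ask=-
bid=105 ask=-
bid=105 ask=-
bid=105 ask=-
bid=104 ask=105

Derivation:
After op 1 [order #1] limit_buy(price=104, qty=9): fills=none; bids=[#1:9@104] asks=[-]
After op 2 [order #2] limit_buy(price=96, qty=4): fills=none; bids=[#1:9@104 #2:4@96] asks=[-]
After op 3 [order #3] limit_buy(price=105, qty=8): fills=none; bids=[#3:8@105 #1:9@104 #2:4@96] asks=[-]
After op 4 [order #4] limit_sell(price=102, qty=6): fills=#3x#4:6@105; bids=[#3:2@105 #1:9@104 #2:4@96] asks=[-]
After op 5 [order #5] market_buy(qty=3): fills=none; bids=[#3:2@105 #1:9@104 #2:4@96] asks=[-]
After op 6 [order #6] limit_buy(price=98, qty=9): fills=none; bids=[#3:2@105 #1:9@104 #6:9@98 #2:4@96] asks=[-]
After op 7 [order #7] limit_sell(price=105, qty=7): fills=#3x#7:2@105; bids=[#1:9@104 #6:9@98 #2:4@96] asks=[#7:5@105]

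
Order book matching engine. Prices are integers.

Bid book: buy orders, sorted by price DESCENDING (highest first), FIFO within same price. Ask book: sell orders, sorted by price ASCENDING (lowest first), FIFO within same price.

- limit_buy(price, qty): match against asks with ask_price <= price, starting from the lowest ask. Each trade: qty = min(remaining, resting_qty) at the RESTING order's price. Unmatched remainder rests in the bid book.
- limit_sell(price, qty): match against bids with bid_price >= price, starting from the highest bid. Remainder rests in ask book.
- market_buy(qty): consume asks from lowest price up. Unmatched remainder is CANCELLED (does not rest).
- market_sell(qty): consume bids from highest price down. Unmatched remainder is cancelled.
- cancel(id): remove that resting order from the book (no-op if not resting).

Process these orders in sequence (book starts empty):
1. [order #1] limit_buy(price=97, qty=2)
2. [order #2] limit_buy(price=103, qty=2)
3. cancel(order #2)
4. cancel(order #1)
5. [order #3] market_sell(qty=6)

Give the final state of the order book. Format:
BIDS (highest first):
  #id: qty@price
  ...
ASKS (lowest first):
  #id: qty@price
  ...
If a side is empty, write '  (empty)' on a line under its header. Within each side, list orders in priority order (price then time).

Answer: BIDS (highest first):
  (empty)
ASKS (lowest first):
  (empty)

Derivation:
After op 1 [order #1] limit_buy(price=97, qty=2): fills=none; bids=[#1:2@97] asks=[-]
After op 2 [order #2] limit_buy(price=103, qty=2): fills=none; bids=[#2:2@103 #1:2@97] asks=[-]
After op 3 cancel(order #2): fills=none; bids=[#1:2@97] asks=[-]
After op 4 cancel(order #1): fills=none; bids=[-] asks=[-]
After op 5 [order #3] market_sell(qty=6): fills=none; bids=[-] asks=[-]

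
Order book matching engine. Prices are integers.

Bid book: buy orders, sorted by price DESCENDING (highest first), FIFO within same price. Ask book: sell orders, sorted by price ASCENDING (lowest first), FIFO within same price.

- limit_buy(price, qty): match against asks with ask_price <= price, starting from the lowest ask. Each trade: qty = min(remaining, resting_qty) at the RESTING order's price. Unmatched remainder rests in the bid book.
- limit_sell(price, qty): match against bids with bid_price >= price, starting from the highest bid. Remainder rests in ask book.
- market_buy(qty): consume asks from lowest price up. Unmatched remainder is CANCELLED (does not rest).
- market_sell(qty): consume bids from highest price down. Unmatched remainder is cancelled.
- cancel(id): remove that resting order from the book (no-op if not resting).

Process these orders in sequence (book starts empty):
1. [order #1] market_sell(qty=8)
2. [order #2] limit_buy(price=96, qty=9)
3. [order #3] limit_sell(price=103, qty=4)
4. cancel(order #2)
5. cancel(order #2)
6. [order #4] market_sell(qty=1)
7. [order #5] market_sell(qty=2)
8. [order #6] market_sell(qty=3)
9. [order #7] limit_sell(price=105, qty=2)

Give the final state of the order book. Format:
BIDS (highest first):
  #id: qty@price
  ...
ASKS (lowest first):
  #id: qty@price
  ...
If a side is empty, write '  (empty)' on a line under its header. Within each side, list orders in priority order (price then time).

Answer: BIDS (highest first):
  (empty)
ASKS (lowest first):
  #3: 4@103
  #7: 2@105

Derivation:
After op 1 [order #1] market_sell(qty=8): fills=none; bids=[-] asks=[-]
After op 2 [order #2] limit_buy(price=96, qty=9): fills=none; bids=[#2:9@96] asks=[-]
After op 3 [order #3] limit_sell(price=103, qty=4): fills=none; bids=[#2:9@96] asks=[#3:4@103]
After op 4 cancel(order #2): fills=none; bids=[-] asks=[#3:4@103]
After op 5 cancel(order #2): fills=none; bids=[-] asks=[#3:4@103]
After op 6 [order #4] market_sell(qty=1): fills=none; bids=[-] asks=[#3:4@103]
After op 7 [order #5] market_sell(qty=2): fills=none; bids=[-] asks=[#3:4@103]
After op 8 [order #6] market_sell(qty=3): fills=none; bids=[-] asks=[#3:4@103]
After op 9 [order #7] limit_sell(price=105, qty=2): fills=none; bids=[-] asks=[#3:4@103 #7:2@105]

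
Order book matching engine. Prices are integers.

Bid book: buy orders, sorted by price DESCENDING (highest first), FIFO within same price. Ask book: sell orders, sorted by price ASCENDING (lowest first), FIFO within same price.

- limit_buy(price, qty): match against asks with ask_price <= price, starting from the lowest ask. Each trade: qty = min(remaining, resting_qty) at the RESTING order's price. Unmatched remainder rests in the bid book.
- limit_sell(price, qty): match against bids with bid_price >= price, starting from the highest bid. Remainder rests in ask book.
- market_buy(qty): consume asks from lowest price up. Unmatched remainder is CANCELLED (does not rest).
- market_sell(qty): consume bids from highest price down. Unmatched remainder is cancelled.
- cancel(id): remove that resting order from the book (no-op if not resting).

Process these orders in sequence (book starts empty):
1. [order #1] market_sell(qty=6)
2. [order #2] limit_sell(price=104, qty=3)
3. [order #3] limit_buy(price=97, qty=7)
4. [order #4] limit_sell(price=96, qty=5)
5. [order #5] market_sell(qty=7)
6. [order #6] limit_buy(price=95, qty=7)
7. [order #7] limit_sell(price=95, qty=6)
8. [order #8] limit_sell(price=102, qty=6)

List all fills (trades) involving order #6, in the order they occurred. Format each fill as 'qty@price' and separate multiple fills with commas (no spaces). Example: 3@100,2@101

After op 1 [order #1] market_sell(qty=6): fills=none; bids=[-] asks=[-]
After op 2 [order #2] limit_sell(price=104, qty=3): fills=none; bids=[-] asks=[#2:3@104]
After op 3 [order #3] limit_buy(price=97, qty=7): fills=none; bids=[#3:7@97] asks=[#2:3@104]
After op 4 [order #4] limit_sell(price=96, qty=5): fills=#3x#4:5@97; bids=[#3:2@97] asks=[#2:3@104]
After op 5 [order #5] market_sell(qty=7): fills=#3x#5:2@97; bids=[-] asks=[#2:3@104]
After op 6 [order #6] limit_buy(price=95, qty=7): fills=none; bids=[#6:7@95] asks=[#2:3@104]
After op 7 [order #7] limit_sell(price=95, qty=6): fills=#6x#7:6@95; bids=[#6:1@95] asks=[#2:3@104]
After op 8 [order #8] limit_sell(price=102, qty=6): fills=none; bids=[#6:1@95] asks=[#8:6@102 #2:3@104]

Answer: 6@95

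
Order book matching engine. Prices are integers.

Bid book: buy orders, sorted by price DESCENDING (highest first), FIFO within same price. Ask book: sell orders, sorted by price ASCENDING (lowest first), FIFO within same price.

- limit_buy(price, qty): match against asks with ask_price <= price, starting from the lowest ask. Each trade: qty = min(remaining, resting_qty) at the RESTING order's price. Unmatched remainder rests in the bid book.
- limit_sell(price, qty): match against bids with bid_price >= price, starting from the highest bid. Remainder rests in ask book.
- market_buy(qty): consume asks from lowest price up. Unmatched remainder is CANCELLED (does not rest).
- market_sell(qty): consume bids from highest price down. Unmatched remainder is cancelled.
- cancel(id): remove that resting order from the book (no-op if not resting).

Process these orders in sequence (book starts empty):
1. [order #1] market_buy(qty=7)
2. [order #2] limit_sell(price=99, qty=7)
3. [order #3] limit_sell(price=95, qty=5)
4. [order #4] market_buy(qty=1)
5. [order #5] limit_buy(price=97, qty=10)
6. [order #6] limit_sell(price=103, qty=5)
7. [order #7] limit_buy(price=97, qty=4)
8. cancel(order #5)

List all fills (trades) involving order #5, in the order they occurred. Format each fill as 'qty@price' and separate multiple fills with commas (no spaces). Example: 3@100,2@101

After op 1 [order #1] market_buy(qty=7): fills=none; bids=[-] asks=[-]
After op 2 [order #2] limit_sell(price=99, qty=7): fills=none; bids=[-] asks=[#2:7@99]
After op 3 [order #3] limit_sell(price=95, qty=5): fills=none; bids=[-] asks=[#3:5@95 #2:7@99]
After op 4 [order #4] market_buy(qty=1): fills=#4x#3:1@95; bids=[-] asks=[#3:4@95 #2:7@99]
After op 5 [order #5] limit_buy(price=97, qty=10): fills=#5x#3:4@95; bids=[#5:6@97] asks=[#2:7@99]
After op 6 [order #6] limit_sell(price=103, qty=5): fills=none; bids=[#5:6@97] asks=[#2:7@99 #6:5@103]
After op 7 [order #7] limit_buy(price=97, qty=4): fills=none; bids=[#5:6@97 #7:4@97] asks=[#2:7@99 #6:5@103]
After op 8 cancel(order #5): fills=none; bids=[#7:4@97] asks=[#2:7@99 #6:5@103]

Answer: 4@95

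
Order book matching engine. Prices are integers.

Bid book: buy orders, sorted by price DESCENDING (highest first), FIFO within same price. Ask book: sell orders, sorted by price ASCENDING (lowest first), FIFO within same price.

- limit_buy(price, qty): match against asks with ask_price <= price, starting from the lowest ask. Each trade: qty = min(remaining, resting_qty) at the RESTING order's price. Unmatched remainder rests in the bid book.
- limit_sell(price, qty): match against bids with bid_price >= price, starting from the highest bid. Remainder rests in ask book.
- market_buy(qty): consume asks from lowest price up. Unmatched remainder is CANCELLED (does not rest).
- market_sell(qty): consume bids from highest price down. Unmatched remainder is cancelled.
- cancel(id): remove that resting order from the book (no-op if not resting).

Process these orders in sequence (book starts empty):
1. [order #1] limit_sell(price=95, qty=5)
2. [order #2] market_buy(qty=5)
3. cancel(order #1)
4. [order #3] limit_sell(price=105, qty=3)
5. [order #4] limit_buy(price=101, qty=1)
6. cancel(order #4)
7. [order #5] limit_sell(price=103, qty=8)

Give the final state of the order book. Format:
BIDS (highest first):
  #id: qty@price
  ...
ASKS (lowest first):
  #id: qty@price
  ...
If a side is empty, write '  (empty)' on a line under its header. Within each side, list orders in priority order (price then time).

After op 1 [order #1] limit_sell(price=95, qty=5): fills=none; bids=[-] asks=[#1:5@95]
After op 2 [order #2] market_buy(qty=5): fills=#2x#1:5@95; bids=[-] asks=[-]
After op 3 cancel(order #1): fills=none; bids=[-] asks=[-]
After op 4 [order #3] limit_sell(price=105, qty=3): fills=none; bids=[-] asks=[#3:3@105]
After op 5 [order #4] limit_buy(price=101, qty=1): fills=none; bids=[#4:1@101] asks=[#3:3@105]
After op 6 cancel(order #4): fills=none; bids=[-] asks=[#3:3@105]
After op 7 [order #5] limit_sell(price=103, qty=8): fills=none; bids=[-] asks=[#5:8@103 #3:3@105]

Answer: BIDS (highest first):
  (empty)
ASKS (lowest first):
  #5: 8@103
  #3: 3@105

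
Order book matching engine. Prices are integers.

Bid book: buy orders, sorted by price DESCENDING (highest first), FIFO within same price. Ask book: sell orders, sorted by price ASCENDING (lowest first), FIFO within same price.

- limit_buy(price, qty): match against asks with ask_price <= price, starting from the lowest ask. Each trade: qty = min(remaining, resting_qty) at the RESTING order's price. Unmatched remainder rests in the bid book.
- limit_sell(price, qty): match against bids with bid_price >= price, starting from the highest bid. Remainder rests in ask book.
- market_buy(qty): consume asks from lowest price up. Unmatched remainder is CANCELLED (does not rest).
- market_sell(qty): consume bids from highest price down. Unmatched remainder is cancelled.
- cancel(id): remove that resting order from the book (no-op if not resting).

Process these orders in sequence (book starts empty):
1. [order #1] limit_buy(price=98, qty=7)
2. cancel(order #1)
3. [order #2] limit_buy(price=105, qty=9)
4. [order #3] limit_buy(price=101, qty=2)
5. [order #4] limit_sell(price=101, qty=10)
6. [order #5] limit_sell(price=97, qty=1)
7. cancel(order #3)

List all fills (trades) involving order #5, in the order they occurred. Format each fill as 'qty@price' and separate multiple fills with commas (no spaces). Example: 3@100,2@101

After op 1 [order #1] limit_buy(price=98, qty=7): fills=none; bids=[#1:7@98] asks=[-]
After op 2 cancel(order #1): fills=none; bids=[-] asks=[-]
After op 3 [order #2] limit_buy(price=105, qty=9): fills=none; bids=[#2:9@105] asks=[-]
After op 4 [order #3] limit_buy(price=101, qty=2): fills=none; bids=[#2:9@105 #3:2@101] asks=[-]
After op 5 [order #4] limit_sell(price=101, qty=10): fills=#2x#4:9@105 #3x#4:1@101; bids=[#3:1@101] asks=[-]
After op 6 [order #5] limit_sell(price=97, qty=1): fills=#3x#5:1@101; bids=[-] asks=[-]
After op 7 cancel(order #3): fills=none; bids=[-] asks=[-]

Answer: 1@101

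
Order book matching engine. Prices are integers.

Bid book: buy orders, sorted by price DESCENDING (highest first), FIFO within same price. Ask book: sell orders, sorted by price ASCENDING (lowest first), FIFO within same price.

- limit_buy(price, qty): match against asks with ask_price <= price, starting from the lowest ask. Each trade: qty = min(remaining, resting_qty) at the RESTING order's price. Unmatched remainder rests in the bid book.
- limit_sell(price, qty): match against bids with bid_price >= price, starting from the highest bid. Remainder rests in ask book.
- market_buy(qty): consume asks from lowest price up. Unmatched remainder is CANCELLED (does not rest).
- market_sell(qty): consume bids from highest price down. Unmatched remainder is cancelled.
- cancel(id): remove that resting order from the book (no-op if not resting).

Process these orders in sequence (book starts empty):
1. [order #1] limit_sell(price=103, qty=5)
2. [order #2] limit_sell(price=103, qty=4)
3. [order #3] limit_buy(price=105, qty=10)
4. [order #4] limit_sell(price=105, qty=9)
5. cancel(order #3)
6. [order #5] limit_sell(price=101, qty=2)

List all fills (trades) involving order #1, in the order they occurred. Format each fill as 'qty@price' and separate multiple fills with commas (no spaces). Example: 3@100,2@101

After op 1 [order #1] limit_sell(price=103, qty=5): fills=none; bids=[-] asks=[#1:5@103]
After op 2 [order #2] limit_sell(price=103, qty=4): fills=none; bids=[-] asks=[#1:5@103 #2:4@103]
After op 3 [order #3] limit_buy(price=105, qty=10): fills=#3x#1:5@103 #3x#2:4@103; bids=[#3:1@105] asks=[-]
After op 4 [order #4] limit_sell(price=105, qty=9): fills=#3x#4:1@105; bids=[-] asks=[#4:8@105]
After op 5 cancel(order #3): fills=none; bids=[-] asks=[#4:8@105]
After op 6 [order #5] limit_sell(price=101, qty=2): fills=none; bids=[-] asks=[#5:2@101 #4:8@105]

Answer: 5@103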